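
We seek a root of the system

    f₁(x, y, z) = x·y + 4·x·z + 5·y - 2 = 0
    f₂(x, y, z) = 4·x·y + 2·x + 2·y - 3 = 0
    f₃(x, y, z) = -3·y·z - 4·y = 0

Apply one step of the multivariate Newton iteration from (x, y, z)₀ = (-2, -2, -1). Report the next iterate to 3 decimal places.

(-1.471, -1.696, -1.283)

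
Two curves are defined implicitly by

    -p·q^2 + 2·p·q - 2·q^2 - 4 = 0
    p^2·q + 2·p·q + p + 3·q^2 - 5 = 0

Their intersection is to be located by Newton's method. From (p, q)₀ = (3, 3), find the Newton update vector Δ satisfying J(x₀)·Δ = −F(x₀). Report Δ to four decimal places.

(-1.3114, -1.1277)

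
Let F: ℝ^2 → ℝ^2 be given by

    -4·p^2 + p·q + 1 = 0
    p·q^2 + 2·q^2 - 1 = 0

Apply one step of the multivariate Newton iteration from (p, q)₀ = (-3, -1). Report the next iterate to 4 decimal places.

(-1.5714, -0.7143)

At (-3, -1): F = (-32.0000, -2.0000).
Jacobian J = [[-8·p + q, p], [q^2, 2·p·q + 4·q]].
At the point, J = [[23.0000, -3.0000], [1.0000, 2.0000]] (det J = 49.0000).
Solving J·Δ = −F gives Δ = (1.4286, 0.2857).
Then the next iterate is (p, q)₁ = (-1.5714, -0.7143).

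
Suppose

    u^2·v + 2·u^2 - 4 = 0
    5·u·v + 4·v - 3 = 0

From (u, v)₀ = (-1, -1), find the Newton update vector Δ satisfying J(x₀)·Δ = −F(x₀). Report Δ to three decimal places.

At (-1, -1): F = (-3.000, -2.000).
Jacobian J = [[2·u·v + 4·u, u^2], [5·v, 5·u + 4]].
At the point, J = [[-2.000, 1.000], [-5.000, -1.000]] (det J = 7.000).
Solving J·Δ = −F gives Δ = (-0.714, 1.571).

(-0.714, 1.571)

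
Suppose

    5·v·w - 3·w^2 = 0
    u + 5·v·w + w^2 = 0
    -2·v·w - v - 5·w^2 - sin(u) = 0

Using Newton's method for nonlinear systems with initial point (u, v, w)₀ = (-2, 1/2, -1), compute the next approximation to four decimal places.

At (-2, 1/2, -1): F = (-5.5000, -3.5000, -3.590703).
Jacobian J = [[0, 5·w, 5·v - 6·w], [1, 5·w, 5·v + 2·w], [-cos(u), -2·w - 1, -2·v - 10·w]].
At the point, J = [[0.0000, -5.0000, 8.5000], [1.0000, -5.0000, 0.5000], [0.416147, 1.0000, 9.0000]] (det J = 70.145873).
Solving J·Δ = −F gives Δ = (1.1494, -0.4307, 0.3937).
Then the next iterate is (u, v, w)₁ = (-0.8506, 0.0693, -0.6063).

(-0.8506, 0.0693, -0.6063)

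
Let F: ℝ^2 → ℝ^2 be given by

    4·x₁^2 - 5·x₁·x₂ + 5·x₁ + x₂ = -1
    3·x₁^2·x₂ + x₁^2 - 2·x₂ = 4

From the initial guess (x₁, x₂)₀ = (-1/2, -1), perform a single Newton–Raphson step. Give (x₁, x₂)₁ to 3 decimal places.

At (-1/2, -1): F = (-4.000, -2.500).
Jacobian J = [[8·x₁ - 5·x₂ + 5, -5·x₁ + 1], [6·x₁·x₂ + 2·x₁, 3·x₁^2 - 2]].
At the point, J = [[6.000, 3.500], [2.000, -1.250]] (det J = -14.500).
Solving J·Δ = −F gives Δ = (0.948, -0.483).
Then the next iterate is (x₁, x₂)₁ = (0.448, -1.483).

(0.448, -1.483)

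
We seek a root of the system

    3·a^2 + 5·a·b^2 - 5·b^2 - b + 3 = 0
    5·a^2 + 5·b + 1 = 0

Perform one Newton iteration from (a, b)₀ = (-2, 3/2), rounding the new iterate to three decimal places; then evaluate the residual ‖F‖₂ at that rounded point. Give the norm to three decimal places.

At (-2, 3/2): F = (-20.250, 28.500).
Jacobian J = [[6·a + 5·b^2, 10·a·b - 10·b - 1], [10·a, 5]].
At the point, J = [[-0.750, -46.000], [-20.000, 5.000]] (det J = -923.750).
Solving J·Δ = −F gives Δ = (1.310, -0.462).
Then the next iterate is (a, b)₁ = (-0.690, 1.038).
Re-evaluating at (-0.690, 1.038): F = (-5.71410, 8.57050), so ‖F‖₂ = 10.301.

10.301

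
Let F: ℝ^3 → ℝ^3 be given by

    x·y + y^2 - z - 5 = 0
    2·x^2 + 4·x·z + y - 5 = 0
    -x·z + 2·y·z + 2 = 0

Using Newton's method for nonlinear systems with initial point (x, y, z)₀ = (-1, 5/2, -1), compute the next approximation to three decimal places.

At (-1, 5/2, -1): F = (-0.250, 3.500, -4.000).
Jacobian J = [[y, x + 2·y, -1], [4·x + 4·z, 1, 4·x], [-z, 2·z, -x + 2·y]].
At the point, J = [[2.500, 4.000, -1.000], [-8.000, 1.000, -4.000], [1.000, -2.000, 6.000]] (det J = 156.000).
Solving J·Δ = −F gives Δ = (0.106, 0.173, 0.707).
Then the next iterate is (x, y, z)₁ = (-0.894, 2.673, -0.293).

(-0.894, 2.673, -0.293)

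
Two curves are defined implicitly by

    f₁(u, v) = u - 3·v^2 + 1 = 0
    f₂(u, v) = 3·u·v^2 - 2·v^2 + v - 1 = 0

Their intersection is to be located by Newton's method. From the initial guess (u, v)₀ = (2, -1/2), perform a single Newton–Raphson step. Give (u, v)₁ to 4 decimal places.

At (2, -1/2): F = (2.2500, -0.5000).
Jacobian J = [[1, -6·v], [3·v^2, 6·u·v - 4·v + 1]].
At the point, J = [[1.0000, 3.0000], [0.7500, -3.0000]] (det J = -5.2500).
Solving J·Δ = −F gives Δ = (-1.0000, -0.4167).
Then the next iterate is (u, v)₁ = (1.0000, -0.9167).

(1.0000, -0.9167)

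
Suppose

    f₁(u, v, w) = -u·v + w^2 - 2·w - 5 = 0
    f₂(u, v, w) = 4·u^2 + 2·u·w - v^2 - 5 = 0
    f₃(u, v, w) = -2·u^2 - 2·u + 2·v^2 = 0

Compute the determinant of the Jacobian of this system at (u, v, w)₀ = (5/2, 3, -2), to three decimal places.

J = [[-v, -u, 2·w - 2], [8·u + 2·w, -2·v, 2·u], [-4·u - 2, 4·v, 0]].
At the point, J = [[-3.000, -2.500, -6.000], [16.000, -6.000, 5.000], [-12.000, 12.000, 0.000]].
det J = -390.000.

-390.000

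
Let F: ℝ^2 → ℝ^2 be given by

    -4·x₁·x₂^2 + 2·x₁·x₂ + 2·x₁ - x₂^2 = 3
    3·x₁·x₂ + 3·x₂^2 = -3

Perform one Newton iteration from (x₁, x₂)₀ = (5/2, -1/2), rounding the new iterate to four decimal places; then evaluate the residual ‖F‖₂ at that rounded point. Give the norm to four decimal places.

At (5/2, -1/2): F = (-3.2500, 0.0000).
Jacobian J = [[-4·x₂^2 + 2·x₂ + 2, -8·x₁·x₂ + 2·x₁ - 2·x₂], [3·x₂, 3·x₁ + 6·x₂]].
At the point, J = [[0.0000, 16.0000], [-1.5000, 4.5000]] (det J = 24.0000).
Solving J·Δ = −F gives Δ = (0.6094, 0.2031).
Then the next iterate is (x₁, x₂)₁ = (3.1094, -0.2969).
Re-evaluating at (3.1094, -0.2969): F = (0.187919, 0.494906), so ‖F‖₂ = 0.5294.

0.5294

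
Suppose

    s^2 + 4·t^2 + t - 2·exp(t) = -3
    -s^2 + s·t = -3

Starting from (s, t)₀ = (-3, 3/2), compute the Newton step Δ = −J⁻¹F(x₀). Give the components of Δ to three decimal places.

At (-3, 3/2): F = (13.53662, -10.500).
Jacobian J = [[2·s, 8·t - 2·exp(t) + 1], [-2·s + t, s]].
At the point, J = [[-6.000, 4.03662], [7.500, -3.000]] (det J = -12.27466).
Solving J·Δ = −F gives Δ = (0.145, -3.139).

(0.145, -3.139)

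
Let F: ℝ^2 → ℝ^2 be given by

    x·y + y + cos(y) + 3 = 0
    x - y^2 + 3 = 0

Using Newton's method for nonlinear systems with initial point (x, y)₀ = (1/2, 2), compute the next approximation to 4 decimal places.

(-2.0656, 1.2336)

At (1/2, 2): F = (5.583853, -0.5000).
Jacobian J = [[y, x - sin(y) + 1], [1, -2·y]].
At the point, J = [[2.0000, 0.590703], [1.0000, -4.0000]] (det J = -8.590703).
Solving J·Δ = −F gives Δ = (-2.5656, -0.7664).
Then the next iterate is (x, y)₁ = (-2.0656, 1.2336).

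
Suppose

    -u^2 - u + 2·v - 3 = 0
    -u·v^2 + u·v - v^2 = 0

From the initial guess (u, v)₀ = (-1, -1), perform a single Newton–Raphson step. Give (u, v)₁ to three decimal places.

At (-1, -1): F = (-5.000, 1.000).
Jacobian J = [[-2·u - 1, 2], [-v^2 + v, -2·u·v + u - 2·v]].
At the point, J = [[1.000, 2.000], [-2.000, -1.000]] (det J = 3.000).
Solving J·Δ = −F gives Δ = (-1.000, 3.000).
Then the next iterate is (u, v)₁ = (-2.000, 2.000).

(-2.000, 2.000)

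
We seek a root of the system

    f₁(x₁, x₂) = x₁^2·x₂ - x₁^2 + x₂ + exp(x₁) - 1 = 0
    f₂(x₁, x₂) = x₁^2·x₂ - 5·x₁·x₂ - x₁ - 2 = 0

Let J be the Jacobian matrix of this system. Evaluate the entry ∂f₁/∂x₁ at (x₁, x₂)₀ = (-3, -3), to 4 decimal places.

24.0498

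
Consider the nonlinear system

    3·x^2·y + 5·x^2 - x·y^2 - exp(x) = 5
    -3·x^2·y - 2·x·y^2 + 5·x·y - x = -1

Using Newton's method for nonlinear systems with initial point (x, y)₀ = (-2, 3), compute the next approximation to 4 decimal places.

At (-2, 3): F = (68.864665, -27.0000).
Jacobian J = [[6·x·y + 10·x - y^2 - exp(x), 3·x^2 - 2·x·y], [-6·x·y - 2·y^2 + 5·y - 1, -3·x^2 - 4·x·y + 5·x]].
At the point, J = [[-65.135335, 24.0000], [32.0000, 2.0000]] (det J = -898.270671).
Solving J·Δ = −F gives Δ = (0.8747, -0.4954).
Then the next iterate is (x, y)₁ = (-1.1253, 2.5046).

(-1.1253, 2.5046)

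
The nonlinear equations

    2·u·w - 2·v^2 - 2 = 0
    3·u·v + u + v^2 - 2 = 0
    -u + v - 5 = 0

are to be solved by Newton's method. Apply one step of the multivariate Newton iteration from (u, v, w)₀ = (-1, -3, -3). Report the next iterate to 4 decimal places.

(-3.8235, 1.1765, 23.5294)

At (-1, -3, -3): F = (-14.0000, 15.0000, -7.0000).
Jacobian J = [[2·w, -4·v, 2·u], [3·v + 1, 3·u + 2·v, 0], [-1, 1, 0]].
At the point, J = [[-6.0000, 12.0000, -2.0000], [-8.0000, -9.0000, 0.0000], [-1.0000, 1.0000, 0.0000]] (det J = 34.0000).
Solving J·Δ = −F gives Δ = (-2.8235, 4.1765, 26.5294).
Then the next iterate is (u, v, w)₁ = (-3.8235, 1.1765, 23.5294).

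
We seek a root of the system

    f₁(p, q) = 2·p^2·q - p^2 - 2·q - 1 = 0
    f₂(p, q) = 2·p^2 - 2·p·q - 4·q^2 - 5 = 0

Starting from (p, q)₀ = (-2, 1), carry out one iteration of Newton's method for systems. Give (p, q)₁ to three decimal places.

At (-2, 1): F = (1.000, 3.000).
Jacobian J = [[4·p·q - 2·p, 2·p^2 - 2], [4·p - 2·q, -2·p - 8·q]].
At the point, J = [[-4.000, 6.000], [-10.000, -4.000]] (det J = 76.000).
Solving J·Δ = −F gives Δ = (0.289, 0.026).
Then the next iterate is (p, q)₁ = (-1.711, 1.026).

(-1.711, 1.026)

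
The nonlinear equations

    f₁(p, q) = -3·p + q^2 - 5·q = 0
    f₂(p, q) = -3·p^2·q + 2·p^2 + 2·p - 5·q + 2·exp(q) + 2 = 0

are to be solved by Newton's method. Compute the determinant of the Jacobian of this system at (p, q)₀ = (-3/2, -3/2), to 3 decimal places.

-106.089

J = [[-3, 2·q - 5], [-6·p·q + 4·p + 2, -3·p^2 + 2·exp(q) - 5]].
At the point, J = [[-3.000, -8.000], [-17.500, -11.30374]].
det J = -106.089.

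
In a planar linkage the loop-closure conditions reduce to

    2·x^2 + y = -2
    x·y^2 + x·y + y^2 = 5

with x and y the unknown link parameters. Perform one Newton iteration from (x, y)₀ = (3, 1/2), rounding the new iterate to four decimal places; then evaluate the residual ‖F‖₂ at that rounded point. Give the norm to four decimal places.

6.2757

At (3, 1/2): F = (20.5000, -2.5000).
Jacobian J = [[4·x, 1], [y^2 + y, 2·x·y + x + 2·y]].
At the point, J = [[12.0000, 1.0000], [0.7500, 7.0000]] (det J = 83.2500).
Solving J·Δ = −F gives Δ = (-1.7538, 0.5450).
Then the next iterate is (x, y)₁ = (1.2462, 1.0450).
Re-evaluating at (1.2462, 1.0450): F = (6.151029, -1.244814), so ‖F‖₂ = 6.2757.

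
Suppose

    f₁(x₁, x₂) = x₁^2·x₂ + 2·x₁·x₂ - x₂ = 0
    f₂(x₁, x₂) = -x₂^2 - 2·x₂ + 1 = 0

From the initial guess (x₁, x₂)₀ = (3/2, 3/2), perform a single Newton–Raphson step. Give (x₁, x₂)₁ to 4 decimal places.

(1.1317, 0.6500)

At (3/2, 3/2): F = (6.3750, -4.2500).
Jacobian J = [[2·x₁·x₂ + 2·x₂, x₁^2 + 2·x₁ - 1], [0, -2·x₂ - 2]].
At the point, J = [[7.5000, 4.2500], [0.0000, -5.0000]] (det J = -37.5000).
Solving J·Δ = −F gives Δ = (-0.3683, -0.8500).
Then the next iterate is (x₁, x₂)₁ = (1.1317, 0.6500).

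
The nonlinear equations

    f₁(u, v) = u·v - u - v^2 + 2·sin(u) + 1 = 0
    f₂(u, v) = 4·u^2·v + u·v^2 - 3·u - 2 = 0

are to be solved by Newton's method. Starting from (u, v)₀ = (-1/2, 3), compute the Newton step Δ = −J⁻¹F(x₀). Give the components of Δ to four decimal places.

(0.1487, -1.4462)

At (-1/2, 3): F = (-9.958851, -2.0000).
Jacobian J = [[v + 2·cos(u) - 1, u - 2·v], [8·u·v + v^2 - 3, 4·u^2 + 2·u·v]].
At the point, J = [[3.755165, -6.5000], [-6.0000, -2.0000]] (det J = -46.510330).
Solving J·Δ = −F gives Δ = (0.1487, -1.4462).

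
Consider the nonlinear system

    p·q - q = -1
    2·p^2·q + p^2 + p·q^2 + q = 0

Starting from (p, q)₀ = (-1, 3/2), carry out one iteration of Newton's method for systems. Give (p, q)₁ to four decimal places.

(-0.4348, 0.9239)

At (-1, 3/2): F = (-2.0000, 3.2500).
Jacobian J = [[q, p - 1], [4·p·q + 2·p + q^2, 2·p^2 + 2·p·q + 1]].
At the point, J = [[1.5000, -2.0000], [-5.7500, 0.0000]] (det J = -11.5000).
Solving J·Δ = −F gives Δ = (0.5652, -0.5761).
Then the next iterate is (p, q)₁ = (-0.4348, 0.9239).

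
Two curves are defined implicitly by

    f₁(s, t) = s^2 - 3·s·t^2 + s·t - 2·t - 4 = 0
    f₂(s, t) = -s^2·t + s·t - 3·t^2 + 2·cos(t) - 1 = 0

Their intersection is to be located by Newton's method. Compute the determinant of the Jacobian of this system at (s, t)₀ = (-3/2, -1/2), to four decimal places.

J = [[2·s - 3·t^2 + t, -6·s·t + s - 2], [-2·s·t + t, -s^2 + s - 6·t - 2·sin(t)]].
At the point, J = [[-4.2500, -8.0000], [-2.0000, 0.208851]].
det J = -16.8876.

-16.8876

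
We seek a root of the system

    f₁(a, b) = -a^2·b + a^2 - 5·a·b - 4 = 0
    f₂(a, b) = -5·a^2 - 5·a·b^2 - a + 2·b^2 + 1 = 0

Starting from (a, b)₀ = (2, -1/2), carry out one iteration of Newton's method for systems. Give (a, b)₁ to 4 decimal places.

(0.9076, -0.6632)

At (2, -1/2): F = (7.0000, -23.0000).
Jacobian J = [[-2·a·b + 2·a - 5·b, -a^2 - 5·a], [-10·a - 5·b^2 - 1, -10·a·b + 4·b]].
At the point, J = [[8.5000, -14.0000], [-22.2500, 8.0000]] (det J = -243.5000).
Solving J·Δ = −F gives Δ = (-1.0924, -0.1632).
Then the next iterate is (a, b)₁ = (0.9076, -0.6632).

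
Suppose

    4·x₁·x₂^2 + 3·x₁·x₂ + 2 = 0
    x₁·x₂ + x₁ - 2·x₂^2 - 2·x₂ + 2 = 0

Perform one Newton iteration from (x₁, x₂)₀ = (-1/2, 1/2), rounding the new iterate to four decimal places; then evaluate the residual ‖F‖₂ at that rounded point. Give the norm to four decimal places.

1.0359

At (-1/2, 1/2): F = (0.7500, -0.2500).
Jacobian J = [[4·x₂^2 + 3·x₂, 8·x₁·x₂ + 3·x₁], [x₂ + 1, x₁ - 4·x₂ - 2]].
At the point, J = [[2.5000, -3.5000], [1.5000, -4.5000]] (det J = -6.0000).
Solving J·Δ = −F gives Δ = (-0.7083, -0.2917).
Then the next iterate is (x₁, x₂)₁ = (-1.2083, 0.2083).
Re-evaluating at (-1.2083, 0.2083): F = (1.035226, 0.036633), so ‖F‖₂ = 1.0359.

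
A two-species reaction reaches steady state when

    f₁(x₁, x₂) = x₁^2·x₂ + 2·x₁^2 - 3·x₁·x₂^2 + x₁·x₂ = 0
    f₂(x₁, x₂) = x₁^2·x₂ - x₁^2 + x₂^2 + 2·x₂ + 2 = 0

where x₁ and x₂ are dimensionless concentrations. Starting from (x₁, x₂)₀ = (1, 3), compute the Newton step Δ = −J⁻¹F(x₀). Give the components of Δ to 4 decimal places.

(2.1452, -3.0645)

At (1, 3): F = (-19.0000, 19.0000).
Jacobian J = [[2·x₁·x₂ + 4·x₁ - 3·x₂^2 + x₂, x₁^2 - 6·x₁·x₂ + x₁], [2·x₁·x₂ - 2·x₁, x₁^2 + 2·x₂ + 2]].
At the point, J = [[-14.0000, -16.0000], [4.0000, 9.0000]] (det J = -62.0000).
Solving J·Δ = −F gives Δ = (2.1452, -3.0645).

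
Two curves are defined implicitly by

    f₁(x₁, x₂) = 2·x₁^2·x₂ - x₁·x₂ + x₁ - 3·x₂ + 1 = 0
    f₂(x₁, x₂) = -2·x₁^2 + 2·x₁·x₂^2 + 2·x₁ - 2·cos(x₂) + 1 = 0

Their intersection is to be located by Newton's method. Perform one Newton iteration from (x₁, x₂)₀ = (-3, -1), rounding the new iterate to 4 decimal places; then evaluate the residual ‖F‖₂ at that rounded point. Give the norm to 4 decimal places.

5.5745

At (-3, -1): F = (-20.0000, -30.080605).
Jacobian J = [[4·x₁·x₂ - x₂ + 1, 2·x₁^2 - x₁ - 3], [-4·x₁ + 2·x₂^2 + 2, 4·x₁·x₂ + 2·sin(x₂)]].
At the point, J = [[14.0000, 18.0000], [16.0000, 10.317058]] (det J = -143.561188).
Solving J·Δ = −F gives Δ = (2.3343, -0.7044).
Then the next iterate is (x₁, x₂)₁ = (-0.6657, -1.7044).
Re-evaluating at (-0.6657, -1.7044): F = (2.802249, -4.818989), so ‖F‖₂ = 5.5745.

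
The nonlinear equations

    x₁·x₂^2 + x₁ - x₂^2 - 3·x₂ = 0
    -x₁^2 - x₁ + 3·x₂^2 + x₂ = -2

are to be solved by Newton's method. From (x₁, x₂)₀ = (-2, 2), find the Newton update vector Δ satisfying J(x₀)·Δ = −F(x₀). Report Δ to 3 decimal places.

At (-2, 2): F = (-20.000, 14.000).
Jacobian J = [[x₂^2 + 1, 2·x₁·x₂ - 2·x₂ - 3], [-2·x₁ - 1, 6·x₂ + 1]].
At the point, J = [[5.000, -15.000], [3.000, 13.000]] (det J = 110.000).
Solving J·Δ = −F gives Δ = (0.455, -1.182).

(0.455, -1.182)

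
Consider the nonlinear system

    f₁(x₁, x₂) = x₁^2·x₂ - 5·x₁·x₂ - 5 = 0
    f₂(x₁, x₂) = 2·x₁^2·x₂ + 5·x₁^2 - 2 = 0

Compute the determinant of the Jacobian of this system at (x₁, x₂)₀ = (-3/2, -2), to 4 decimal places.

101.2500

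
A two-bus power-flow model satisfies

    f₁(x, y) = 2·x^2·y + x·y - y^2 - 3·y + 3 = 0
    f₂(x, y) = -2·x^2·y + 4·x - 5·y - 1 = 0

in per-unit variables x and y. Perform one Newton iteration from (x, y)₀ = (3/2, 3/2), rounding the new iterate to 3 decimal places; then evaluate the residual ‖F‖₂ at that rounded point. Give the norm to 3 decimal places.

3.467

At (3/2, 3/2): F = (5.250, -9.250).
Jacobian J = [[4·x·y + y, 2·x^2 + x - 2·y - 3], [-4·x·y + 4, -2·x^2 - 5]].
At the point, J = [[10.500, 0.000], [-5.000, -9.500]] (det J = -99.750).
Solving J·Δ = −F gives Δ = (-0.500, -0.711).
Then the next iterate is (x, y)₁ = (1.000, 0.789).
Re-evaluating at (1.000, 0.789): F = (2.37748, -2.523), so ‖F‖₂ = 3.467.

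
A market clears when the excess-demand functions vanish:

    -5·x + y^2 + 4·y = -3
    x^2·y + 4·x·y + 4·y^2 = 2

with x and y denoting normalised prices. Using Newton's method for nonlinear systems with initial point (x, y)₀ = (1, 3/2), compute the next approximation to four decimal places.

(1.0321, 0.6301)

At (1, 3/2): F = (6.2500, 14.5000).
Jacobian J = [[-5, 2·y + 4], [2·x·y + 4·y, x^2 + 4·x + 8·y]].
At the point, J = [[-5.0000, 7.0000], [9.0000, 17.0000]] (det J = -148.0000).
Solving J·Δ = −F gives Δ = (0.0321, -0.8699).
Then the next iterate is (x, y)₁ = (1.0321, 0.6301).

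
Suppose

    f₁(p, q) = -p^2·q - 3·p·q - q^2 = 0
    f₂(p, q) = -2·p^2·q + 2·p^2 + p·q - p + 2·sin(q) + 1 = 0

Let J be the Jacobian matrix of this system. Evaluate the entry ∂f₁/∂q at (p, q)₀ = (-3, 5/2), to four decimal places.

∂f₁/∂q = -p^2 - 3·p - 2·q.
At (-3, 5/2) this is -5.0000.

-5.0000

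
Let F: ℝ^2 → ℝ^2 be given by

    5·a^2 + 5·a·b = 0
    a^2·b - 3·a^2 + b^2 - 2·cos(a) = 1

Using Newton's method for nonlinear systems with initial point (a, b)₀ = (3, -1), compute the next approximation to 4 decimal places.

(1.6429, -0.7382)

At (3, -1): F = (30.0000, -34.020015).
Jacobian J = [[10·a + 5·b, 5·a], [2·a·b - 6·a + 2·sin(a), a^2 + 2·b]].
At the point, J = [[25.0000, 15.0000], [-23.717760, 7.0000]] (det J = 530.766400).
Solving J·Δ = −F gives Δ = (-1.3571, 0.2618).
Then the next iterate is (a, b)₁ = (1.6429, -0.7382).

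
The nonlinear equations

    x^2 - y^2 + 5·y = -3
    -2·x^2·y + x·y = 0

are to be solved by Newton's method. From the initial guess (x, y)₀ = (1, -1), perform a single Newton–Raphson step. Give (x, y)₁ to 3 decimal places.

(0.783, -0.652)

At (1, -1): F = (-2.000, 1.000).
Jacobian J = [[2·x, -2·y + 5], [-4·x·y + y, -2·x^2 + x]].
At the point, J = [[2.000, 7.000], [3.000, -1.000]] (det J = -23.000).
Solving J·Δ = −F gives Δ = (-0.217, 0.348).
Then the next iterate is (x, y)₁ = (0.783, -0.652).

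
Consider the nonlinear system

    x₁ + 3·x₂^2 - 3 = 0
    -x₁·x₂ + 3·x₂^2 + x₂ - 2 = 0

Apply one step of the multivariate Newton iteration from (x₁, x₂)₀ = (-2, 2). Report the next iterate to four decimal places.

(0.2308, 1.2308)

At (-2, 2): F = (7.0000, 16.0000).
Jacobian J = [[1, 6·x₂], [-x₂, -x₁ + 6·x₂ + 1]].
At the point, J = [[1.0000, 12.0000], [-2.0000, 15.0000]] (det J = 39.0000).
Solving J·Δ = −F gives Δ = (2.2308, -0.7692).
Then the next iterate is (x₁, x₂)₁ = (0.2308, 1.2308).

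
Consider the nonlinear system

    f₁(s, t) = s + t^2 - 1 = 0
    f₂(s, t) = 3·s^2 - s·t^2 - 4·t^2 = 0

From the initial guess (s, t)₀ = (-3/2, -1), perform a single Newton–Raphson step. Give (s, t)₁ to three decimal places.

At (-3/2, -1): F = (-1.500, 4.250).
Jacobian J = [[1, 2·t], [6·s - t^2, -2·s·t - 8·t]].
At the point, J = [[1.000, -2.000], [-10.000, 5.000]] (det J = -15.000).
Solving J·Δ = −F gives Δ = (0.067, -0.717).
Then the next iterate is (s, t)₁ = (-1.433, -1.717).

(-1.433, -1.717)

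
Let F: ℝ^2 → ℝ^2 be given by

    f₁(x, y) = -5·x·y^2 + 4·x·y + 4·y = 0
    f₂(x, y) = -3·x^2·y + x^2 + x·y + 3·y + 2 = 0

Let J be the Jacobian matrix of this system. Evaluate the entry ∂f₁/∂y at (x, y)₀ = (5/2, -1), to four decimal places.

∂f₁/∂y = -10·x·y + 4·x + 4.
At (5/2, -1) this is 39.0000.

39.0000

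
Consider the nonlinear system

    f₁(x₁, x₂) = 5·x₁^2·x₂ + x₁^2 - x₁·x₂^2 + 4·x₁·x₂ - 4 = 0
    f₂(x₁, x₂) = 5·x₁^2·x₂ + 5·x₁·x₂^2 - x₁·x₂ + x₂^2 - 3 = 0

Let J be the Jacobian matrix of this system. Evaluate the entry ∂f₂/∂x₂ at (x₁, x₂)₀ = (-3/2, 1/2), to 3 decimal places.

∂f₂/∂x₂ = 5·x₁^2 + 10·x₁·x₂ - x₁ + 2·x₂.
At (-3/2, 1/2) this is 6.250.

6.250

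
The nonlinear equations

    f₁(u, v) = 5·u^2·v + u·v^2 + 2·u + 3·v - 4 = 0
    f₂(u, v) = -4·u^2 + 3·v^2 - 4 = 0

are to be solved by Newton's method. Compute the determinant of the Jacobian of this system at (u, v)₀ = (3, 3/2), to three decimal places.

J = [[10·u·v + v^2 + 2, 5·u^2 + 2·u·v + 3], [-8·u, 6·v]].
At the point, J = [[49.250, 57.000], [-24.000, 9.000]].
det J = 1811.250.

1811.250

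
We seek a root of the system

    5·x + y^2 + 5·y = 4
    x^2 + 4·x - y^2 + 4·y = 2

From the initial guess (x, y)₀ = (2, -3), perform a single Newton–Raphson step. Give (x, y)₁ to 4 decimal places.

(2.1897, -2.0517)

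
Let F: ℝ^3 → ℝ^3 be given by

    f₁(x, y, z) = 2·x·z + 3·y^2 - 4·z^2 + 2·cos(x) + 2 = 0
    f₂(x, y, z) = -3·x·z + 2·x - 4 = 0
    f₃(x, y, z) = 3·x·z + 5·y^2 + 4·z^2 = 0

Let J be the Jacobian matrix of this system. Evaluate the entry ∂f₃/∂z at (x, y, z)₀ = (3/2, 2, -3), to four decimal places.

-19.5000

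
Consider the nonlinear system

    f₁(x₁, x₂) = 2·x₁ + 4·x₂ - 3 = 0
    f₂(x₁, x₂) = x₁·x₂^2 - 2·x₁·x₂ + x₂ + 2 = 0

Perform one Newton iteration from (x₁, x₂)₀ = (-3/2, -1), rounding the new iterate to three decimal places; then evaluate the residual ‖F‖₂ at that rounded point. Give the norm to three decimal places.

4792.625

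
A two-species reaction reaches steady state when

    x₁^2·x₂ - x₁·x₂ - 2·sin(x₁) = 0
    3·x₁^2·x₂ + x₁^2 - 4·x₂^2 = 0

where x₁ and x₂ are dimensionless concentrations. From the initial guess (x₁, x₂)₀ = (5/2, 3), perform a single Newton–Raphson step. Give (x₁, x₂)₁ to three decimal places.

At (5/2, 3): F = (10.05306, 26.500).
Jacobian J = [[2·x₁·x₂ - x₂ - 2·cos(x₁), x₁^2 - x₁], [6·x₁·x₂ + 2·x₁, 3·x₁^2 - 8·x₂]].
At the point, J = [[13.60229, 3.750], [50.000, -5.250]] (det J = -258.91201).
Solving J·Δ = −F gives Δ = (-0.588, -0.549).
Then the next iterate is (x₁, x₂)₁ = (1.912, 2.451).

(1.912, 2.451)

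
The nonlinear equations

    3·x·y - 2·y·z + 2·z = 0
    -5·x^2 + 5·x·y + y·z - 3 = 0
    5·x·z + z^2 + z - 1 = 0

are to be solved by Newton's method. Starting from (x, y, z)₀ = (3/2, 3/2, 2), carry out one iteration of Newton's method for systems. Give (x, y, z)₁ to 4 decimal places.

(0.3752, 0.7226, 1.2998)

At (3/2, 3/2, 2): F = (4.7500, 0.0000, 20.0000).
Jacobian J = [[3·y, 3·x - 2·z, -2·y + 2], [-10·x + 5·y, 5·x + z, y], [5·z, 0, 5·x + 2·z + 1]].
At the point, J = [[4.5000, 0.5000, -1.0000], [-7.5000, 9.5000, 1.5000], [10.0000, 0.0000, 12.5000]] (det J = 683.7500).
Solving J·Δ = −F gives Δ = (-1.1248, -0.7774, -0.7002).
Then the next iterate is (x, y, z)₁ = (0.3752, 0.7226, 1.2998).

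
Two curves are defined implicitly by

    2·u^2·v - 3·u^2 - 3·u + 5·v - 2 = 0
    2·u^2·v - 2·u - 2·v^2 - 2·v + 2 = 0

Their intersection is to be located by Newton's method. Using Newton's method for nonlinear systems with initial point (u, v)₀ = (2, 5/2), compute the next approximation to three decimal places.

(1.778, 1.624)

At (2, 5/2): F = (12.500, 0.500).
Jacobian J = [[4·u·v - 6·u - 3, 2·u^2 + 5], [4·u·v - 2, 2·u^2 - 4·v - 2]].
At the point, J = [[5.000, 13.000], [18.000, -4.000]] (det J = -254.000).
Solving J·Δ = −F gives Δ = (-0.222, -0.876).
Then the next iterate is (u, v)₁ = (1.778, 1.624).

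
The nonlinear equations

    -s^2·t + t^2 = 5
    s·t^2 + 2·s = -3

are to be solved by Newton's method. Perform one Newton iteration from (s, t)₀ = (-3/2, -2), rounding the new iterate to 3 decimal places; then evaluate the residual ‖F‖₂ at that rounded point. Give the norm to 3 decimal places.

1850.779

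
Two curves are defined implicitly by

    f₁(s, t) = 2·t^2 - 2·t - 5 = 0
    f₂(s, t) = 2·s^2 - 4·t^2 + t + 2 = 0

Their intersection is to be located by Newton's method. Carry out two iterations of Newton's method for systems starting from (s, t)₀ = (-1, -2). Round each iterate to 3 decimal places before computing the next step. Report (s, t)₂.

At (-1, -2): F = (7.000, -14.000).
Jacobian J = [[0, 4·t - 2], [4·s, -8·t + 1]].
At the point, J = [[0.000, -10.000], [-4.000, 17.000]] (det J = -40.000).
Solving J·Δ = −F gives Δ = (-0.525, 0.700).
Then the next iterate is (s, t)₁ = (-1.525, -1.300).
Round to (-1.525, -1.300) and repeat: F = (0.980, -1.40875), J = [[0.000, -7.200], [-6.100, 11.400]].
Δ = (0.023, 0.136), so (s, t)₂ = (-1.502, -1.164).

(-1.502, -1.164)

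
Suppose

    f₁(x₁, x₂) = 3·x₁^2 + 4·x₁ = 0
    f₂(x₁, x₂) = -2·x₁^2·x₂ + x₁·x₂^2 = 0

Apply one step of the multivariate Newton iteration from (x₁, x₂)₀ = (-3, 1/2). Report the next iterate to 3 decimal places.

(-1.929, 0.355)

At (-3, 1/2): F = (15.000, -9.750).
Jacobian J = [[6·x₁ + 4, 0], [-4·x₁·x₂ + x₂^2, -2·x₁^2 + 2·x₁·x₂]].
At the point, J = [[-14.000, 0.000], [6.250, -21.000]] (det J = 294.000).
Solving J·Δ = −F gives Δ = (1.071, -0.145).
Then the next iterate is (x₁, x₂)₁ = (-1.929, 0.355).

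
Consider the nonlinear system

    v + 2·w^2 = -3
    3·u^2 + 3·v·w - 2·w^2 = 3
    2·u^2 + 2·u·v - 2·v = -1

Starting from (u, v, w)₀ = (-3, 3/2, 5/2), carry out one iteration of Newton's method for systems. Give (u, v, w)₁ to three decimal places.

At (-3, 3/2, 5/2): F = (17.000, 22.750, 7.000).
Jacobian J = [[0, 1, 4·w], [6·u, 3·w, 3·v - 4·w], [4·u + 2·v, 2·u - 2, 0]].
At the point, J = [[0.000, 1.000, 10.000], [-18.000, 7.500, -5.500], [-9.000, -8.000, 0.000]] (det J = 2164.500).
Solving J·Δ = −F gives Δ = (1.447, -0.753, -1.625).
Then the next iterate is (u, v, w)₁ = (-1.553, 0.747, 0.875).

(-1.553, 0.747, 0.875)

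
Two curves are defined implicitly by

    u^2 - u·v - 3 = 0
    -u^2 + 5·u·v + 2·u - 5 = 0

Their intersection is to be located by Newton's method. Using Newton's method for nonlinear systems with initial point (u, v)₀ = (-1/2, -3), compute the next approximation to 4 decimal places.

At (-1/2, -3): F = (-4.2500, 1.2500).
Jacobian J = [[2·u - v, -u], [-2·u + 5·v + 2, 5·u]].
At the point, J = [[2.0000, 0.5000], [-12.0000, -2.5000]] (det J = 1.0000).
Solving J·Δ = −F gives Δ = (-10.0000, 48.5000).
Then the next iterate is (u, v)₁ = (-10.5000, 45.5000).

(-10.5000, 45.5000)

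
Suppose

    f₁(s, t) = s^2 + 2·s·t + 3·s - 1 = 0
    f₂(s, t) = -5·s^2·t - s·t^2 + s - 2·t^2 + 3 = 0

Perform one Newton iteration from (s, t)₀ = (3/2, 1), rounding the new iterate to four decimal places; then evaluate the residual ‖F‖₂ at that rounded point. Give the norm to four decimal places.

2.1036

At (3/2, 1): F = (8.7500, -10.2500).
Jacobian J = [[2·s + 2·t + 3, 2·s], [-10·s·t - t^2 + 1, -5·s^2 - 2·s·t - 4·t]].
At the point, J = [[8.0000, 3.0000], [-15.0000, -18.2500]] (det J = -101.0000).
Solving J·Δ = −F gives Δ = (-1.2766, 0.4876).
Then the next iterate is (s, t)₁ = (0.2234, 1.4876).
Re-evaluating at (0.2234, 1.4876): F = (0.384767, -2.068094), so ‖F‖₂ = 2.1036.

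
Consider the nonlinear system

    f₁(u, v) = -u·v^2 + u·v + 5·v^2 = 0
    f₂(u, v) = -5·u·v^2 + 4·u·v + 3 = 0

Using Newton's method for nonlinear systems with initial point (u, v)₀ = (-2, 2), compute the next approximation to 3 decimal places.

(-2.266, 1.056)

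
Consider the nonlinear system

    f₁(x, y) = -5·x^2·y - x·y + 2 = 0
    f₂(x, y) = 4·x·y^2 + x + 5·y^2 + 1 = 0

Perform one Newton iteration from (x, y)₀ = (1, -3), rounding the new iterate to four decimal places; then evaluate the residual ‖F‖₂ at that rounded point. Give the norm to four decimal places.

At (1, -3): F = (20.0000, 83.0000).
Jacobian J = [[-10·x·y - y, -5·x^2 - x], [4·y^2 + 1, 8·x·y + 10·y]].
At the point, J = [[33.0000, -6.0000], [37.0000, -54.0000]] (det J = -1560.0000).
Solving J·Δ = −F gives Δ = (-0.3731, 1.2814).
Then the next iterate is (x, y)₁ = (0.6269, -1.7186).
Re-evaluating at (0.6269, -1.7186): F = (6.454470, 23.801242), so ‖F‖₂ = 24.6609.

24.6609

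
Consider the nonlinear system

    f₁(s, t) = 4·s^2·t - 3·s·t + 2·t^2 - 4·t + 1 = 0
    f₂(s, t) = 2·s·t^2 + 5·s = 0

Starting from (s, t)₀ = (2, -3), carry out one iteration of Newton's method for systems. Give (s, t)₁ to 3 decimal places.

At (2, -3): F = (1.000, 46.000).
Jacobian J = [[8·s·t - 3·t, 4·s^2 - 3·s + 4·t - 4], [2·t^2 + 5, 4·s·t]].
At the point, J = [[-39.000, -6.000], [23.000, -24.000]] (det J = 1074.000).
Solving J·Δ = −F gives Δ = (-0.235, 1.692).
Then the next iterate is (s, t)₁ = (1.765, -1.308).

(1.765, -1.308)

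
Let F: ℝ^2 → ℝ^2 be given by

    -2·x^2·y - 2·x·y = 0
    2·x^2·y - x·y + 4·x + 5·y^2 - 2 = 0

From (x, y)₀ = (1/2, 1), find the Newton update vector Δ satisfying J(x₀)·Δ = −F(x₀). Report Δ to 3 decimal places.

(-0.231, -0.385)

At (1/2, 1): F = (-1.500, 5.000).
Jacobian J = [[-4·x·y - 2·y, -2·x^2 - 2·x], [4·x·y - y + 4, 2·x^2 - x + 10·y]].
At the point, J = [[-4.000, -1.500], [5.000, 10.000]] (det J = -32.500).
Solving J·Δ = −F gives Δ = (-0.231, -0.385).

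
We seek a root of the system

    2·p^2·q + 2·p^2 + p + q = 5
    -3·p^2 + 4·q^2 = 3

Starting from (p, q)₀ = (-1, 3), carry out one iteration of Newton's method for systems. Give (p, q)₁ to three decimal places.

(-0.921, 1.730)

At (-1, 3): F = (5.000, 30.000).
Jacobian J = [[4·p·q + 4·p + 1, 2·p^2 + 1], [-6·p, 8·q]].
At the point, J = [[-15.000, 3.000], [6.000, 24.000]] (det J = -378.000).
Solving J·Δ = −F gives Δ = (0.079, -1.270).
Then the next iterate is (p, q)₁ = (-0.921, 1.730).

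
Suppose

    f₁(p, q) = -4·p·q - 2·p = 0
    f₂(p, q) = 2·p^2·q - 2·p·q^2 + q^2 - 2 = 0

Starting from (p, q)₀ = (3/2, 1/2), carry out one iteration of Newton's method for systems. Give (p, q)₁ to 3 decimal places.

At (3/2, 1/2): F = (-6.000, -0.250).
Jacobian J = [[-4·q - 2, -4·p], [4·p·q - 2·q^2, 2·p^2 - 4·p·q + 2·q]].
At the point, J = [[-4.000, -6.000], [2.500, 2.500]] (det J = 5.000).
Solving J·Δ = −F gives Δ = (3.300, -3.200).
Then the next iterate is (p, q)₁ = (4.800, -2.700).

(4.800, -2.700)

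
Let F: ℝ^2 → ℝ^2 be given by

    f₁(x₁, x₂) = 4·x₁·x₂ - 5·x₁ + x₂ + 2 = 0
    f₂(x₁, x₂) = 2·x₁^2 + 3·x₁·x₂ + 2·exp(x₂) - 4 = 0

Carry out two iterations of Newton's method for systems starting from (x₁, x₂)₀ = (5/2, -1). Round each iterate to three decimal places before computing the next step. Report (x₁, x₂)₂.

(0.719, 0.239)

At (5/2, -1): F = (-21.500, 1.73576).
Jacobian J = [[4·x₂ - 5, 4·x₁ + 1], [4·x₁ + 3·x₂, 3·x₁ + 2·exp(x₂)]].
At the point, J = [[-9.000, 11.000], [7.000, 8.23576]] (det J = -151.12183).
Solving J·Δ = −F gives Δ = (-1.298, 0.893).
Then the next iterate is (x₁, x₂)₁ = (1.202, -0.107).
Round to (1.202, -0.107) and repeat: F = (-4.63146, 0.30082), J = [[-5.428, 5.808], [4.487, 5.40305]].
Δ = (-0.483, 0.346), so (x₁, x₂)₂ = (0.719, 0.239).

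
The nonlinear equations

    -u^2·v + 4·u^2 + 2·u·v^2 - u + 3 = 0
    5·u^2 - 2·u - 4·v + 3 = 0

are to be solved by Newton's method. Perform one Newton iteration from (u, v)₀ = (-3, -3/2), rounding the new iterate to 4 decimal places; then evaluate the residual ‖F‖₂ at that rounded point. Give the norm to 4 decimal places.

18.6328

At (-3, -3/2): F = (42.0000, 60.0000).
Jacobian J = [[-2·u·v + 8·u + 2·v^2 - 1, -u^2 + 4·u·v], [10·u - 2, -4]].
At the point, J = [[-29.5000, 9.0000], [-32.0000, -4.0000]] (det J = 406.0000).
Solving J·Δ = −F gives Δ = (1.7438, 1.0493).
Then the next iterate is (u, v)₁ = (-1.2562, -0.4507).
Re-evaluating at (-1.2562, -0.4507): F = (10.769231, 15.205392), so ‖F‖₂ = 18.6328.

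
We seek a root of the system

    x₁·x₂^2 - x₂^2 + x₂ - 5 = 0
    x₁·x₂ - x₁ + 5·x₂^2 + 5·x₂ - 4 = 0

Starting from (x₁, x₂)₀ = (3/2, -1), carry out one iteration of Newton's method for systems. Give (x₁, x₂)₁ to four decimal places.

(7.0000, -6.1429)

At (3/2, -1): F = (-5.5000, -7.0000).
Jacobian J = [[x₂^2, 2·x₁·x₂ - 2·x₂ + 1], [x₂ - 1, x₁ + 10·x₂ + 5]].
At the point, J = [[1.0000, 0.0000], [-2.0000, -3.5000]] (det J = -3.5000).
Solving J·Δ = −F gives Δ = (5.5000, -5.1429).
Then the next iterate is (x₁, x₂)₁ = (7.0000, -6.1429).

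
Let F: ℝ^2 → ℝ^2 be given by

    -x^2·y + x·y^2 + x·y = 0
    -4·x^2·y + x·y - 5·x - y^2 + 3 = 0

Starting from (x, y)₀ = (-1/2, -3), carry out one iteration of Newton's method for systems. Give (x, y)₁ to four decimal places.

(-0.2885, -2.2821)

At (-1/2, -3): F = (-2.2500, 1.0000).
Jacobian J = [[-2·x·y + y^2 + y, -x^2 + 2·x·y + x], [-8·x·y + y - 5, -4·x^2 + x - 2·y]].
At the point, J = [[3.0000, 2.2500], [-20.0000, 4.5000]] (det J = 58.5000).
Solving J·Δ = −F gives Δ = (0.2115, 0.7179).
Then the next iterate is (x, y)₁ = (-0.2885, -2.2821).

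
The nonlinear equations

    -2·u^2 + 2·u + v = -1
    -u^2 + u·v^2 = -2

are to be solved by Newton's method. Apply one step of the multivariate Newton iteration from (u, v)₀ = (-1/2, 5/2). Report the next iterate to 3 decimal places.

At (-1/2, 5/2): F = (2.000, -1.375).
Jacobian J = [[-4·u + 2, 1], [-2·u + v^2, 2·u·v]].
At the point, J = [[4.000, 1.000], [7.250, -2.500]] (det J = -17.250).
Solving J·Δ = −F gives Δ = (-0.210, -1.159).
Then the next iterate is (u, v)₁ = (-0.710, 1.341).

(-0.710, 1.341)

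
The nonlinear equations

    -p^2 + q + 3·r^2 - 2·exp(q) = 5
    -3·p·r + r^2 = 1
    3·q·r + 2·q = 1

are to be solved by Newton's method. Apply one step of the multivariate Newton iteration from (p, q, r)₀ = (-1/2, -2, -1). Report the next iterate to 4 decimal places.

At (-1/2, -2, -1): F = (-4.520671, -1.5000, 1.0000).
Jacobian J = [[-2·p, -2·exp(q) + 1, 6·r], [-3·r, 0, -3·p + 2·r], [0, 3·r + 2, 3·q]].
At the point, J = [[1.0000, 0.729329, -6.0000], [3.0000, 0.0000, -0.5000], [0.0000, -1.0000, -6.0000]] (det J = 30.627930).
Solving J·Δ = −F gives Δ = (0.4463, 2.9343, -0.3224).
Then the next iterate is (p, q, r)₁ = (-0.0537, 0.9343, -1.3224).

(-0.0537, 0.9343, -1.3224)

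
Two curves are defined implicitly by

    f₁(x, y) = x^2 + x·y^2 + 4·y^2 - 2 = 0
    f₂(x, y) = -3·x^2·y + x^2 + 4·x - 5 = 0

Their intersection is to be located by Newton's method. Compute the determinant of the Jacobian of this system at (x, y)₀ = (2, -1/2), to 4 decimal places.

33.0000

J = [[2·x + y^2, 2·x·y + 8·y], [-6·x·y + 2·x + 4, -3·x^2]].
At the point, J = [[4.2500, -6.0000], [14.0000, -12.0000]].
det J = 33.0000.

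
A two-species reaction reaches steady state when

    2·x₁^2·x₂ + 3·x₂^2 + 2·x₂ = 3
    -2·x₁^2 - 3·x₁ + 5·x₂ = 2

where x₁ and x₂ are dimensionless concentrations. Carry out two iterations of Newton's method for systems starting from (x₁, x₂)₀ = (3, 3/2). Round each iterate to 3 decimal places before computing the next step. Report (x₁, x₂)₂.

(0.794, 0.934)

At (3, 3/2): F = (33.750, -21.500).
Jacobian J = [[4·x₁·x₂, 2·x₁^2 + 6·x₂ + 2], [-4·x₁ - 3, 5]].
At the point, J = [[18.000, 29.000], [-15.000, 5.000]] (det J = 525.000).
Solving J·Δ = −F gives Δ = (-1.509, -0.227).
Then the next iterate is (x₁, x₂)₁ = (1.491, 1.273).
Round to (1.491, 1.273) and repeat: F = (10.06755, -4.55416), J = [[7.59217, 14.08416], [-8.964, 5.000]].
Δ = (-0.697, -0.339), so (x₁, x₂)₂ = (0.794, 0.934).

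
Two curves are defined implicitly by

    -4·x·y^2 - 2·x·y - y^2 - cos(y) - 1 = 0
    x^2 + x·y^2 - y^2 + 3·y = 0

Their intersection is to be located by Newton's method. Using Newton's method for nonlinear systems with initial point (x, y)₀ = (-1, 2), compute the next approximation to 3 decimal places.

At (-1, 2): F = (15.41615, -1.000).
Jacobian J = [[-4·y^2 - 2·y, -8·x·y - 2·x - 2·y + sin(y)], [2·x + y^2, 2·x·y - 2·y + 3]].
At the point, J = [[-20.000, 14.90930], [2.000, -5.000]] (det J = 70.18141).
Solving J·Δ = −F gives Δ = (0.886, 0.154).
Then the next iterate is (x, y)₁ = (-0.114, 2.154).

(-0.114, 2.154)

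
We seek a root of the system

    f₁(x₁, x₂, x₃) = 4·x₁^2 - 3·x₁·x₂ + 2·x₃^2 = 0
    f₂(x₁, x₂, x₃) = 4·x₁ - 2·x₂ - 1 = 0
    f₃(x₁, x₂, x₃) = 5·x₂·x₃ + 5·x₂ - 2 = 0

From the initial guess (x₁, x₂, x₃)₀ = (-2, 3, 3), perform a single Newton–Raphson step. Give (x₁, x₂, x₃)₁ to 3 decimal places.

At (-2, 3, 3): F = (52.000, -15.000, 58.000).
Jacobian J = [[8·x₁ - 3·x₂, -3·x₁, 4·x₃], [4, -2, 0], [0, 5·x₃ + 5, 5·x₂]].
At the point, J = [[-25.000, 6.000, 12.000], [4.000, -2.000, 0.000], [0.000, 20.000, 15.000]] (det J = 1350.000).
Solving J·Δ = −F gives Δ = (1.791, -3.918, 1.357).
Then the next iterate is (x₁, x₂, x₃)₁ = (-0.209, -0.918, 4.357).

(-0.209, -0.918, 4.357)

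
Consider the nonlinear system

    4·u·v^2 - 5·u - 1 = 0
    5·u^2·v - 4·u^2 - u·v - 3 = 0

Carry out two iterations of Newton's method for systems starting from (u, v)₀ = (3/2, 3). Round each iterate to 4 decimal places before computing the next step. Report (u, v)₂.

(1.3088, 1.3219)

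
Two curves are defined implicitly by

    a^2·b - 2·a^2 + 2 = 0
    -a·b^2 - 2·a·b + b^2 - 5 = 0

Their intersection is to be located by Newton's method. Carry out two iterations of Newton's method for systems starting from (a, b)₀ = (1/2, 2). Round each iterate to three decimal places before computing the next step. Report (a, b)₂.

(-0.827, -3.813)

At (1/2, 2): F = (2.000, -5.000).
Jacobian J = [[2·a·b - 4·a, a^2], [-b^2 - 2·b, -2·a·b - 2·a + 2·b]].
At the point, J = [[0.000, 0.250], [-8.000, 1.000]] (det J = 2.000).
Solving J·Δ = −F gives Δ = (-1.625, -8.000).
Then the next iterate is (a, b)₁ = (-1.125, -6.000).
Round to (-1.125, -6.000) and repeat: F = (-8.125, 58.000), J = [[18.000, 1.26562], [-24.000, -23.250]].
Δ = (0.298, 2.187), so (a, b)₂ = (-0.827, -3.813).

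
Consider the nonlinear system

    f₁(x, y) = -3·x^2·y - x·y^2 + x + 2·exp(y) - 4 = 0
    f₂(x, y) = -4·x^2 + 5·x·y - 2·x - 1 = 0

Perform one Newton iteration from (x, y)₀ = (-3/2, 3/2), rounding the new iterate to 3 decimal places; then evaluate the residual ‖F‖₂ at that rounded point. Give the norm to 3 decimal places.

At (-3/2, 3/2): F = (-3.28662, -18.250).
Jacobian J = [[-6·x·y - y^2 + 1, -3·x^2 - 2·x·y + 2·exp(y)], [-8·x + 5·y - 2, 5·x]].
At the point, J = [[12.250, 6.71338], [17.500, -7.500]] (det J = -209.35912).
Solving J·Δ = −F gives Δ = (0.703, -0.793).
Then the next iterate is (x, y)₁ = (-0.797, 0.707).
Re-evaluating at (-0.797, 0.707): F = (-1.69010, -4.76423), so ‖F‖₂ = 5.055.

5.055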